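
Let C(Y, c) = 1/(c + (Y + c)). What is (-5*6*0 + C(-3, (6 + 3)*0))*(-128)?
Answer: 128/3 ≈ 42.667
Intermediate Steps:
C(Y, c) = 1/(Y + 2*c)
(-5*6*0 + C(-3, (6 + 3)*0))*(-128) = (-5*6*0 + 1/(-3 + 2*((6 + 3)*0)))*(-128) = (-30*0 + 1/(-3 + 2*(9*0)))*(-128) = (0 + 1/(-3 + 2*0))*(-128) = (0 + 1/(-3 + 0))*(-128) = (0 + 1/(-3))*(-128) = (0 - ⅓)*(-128) = -⅓*(-128) = 128/3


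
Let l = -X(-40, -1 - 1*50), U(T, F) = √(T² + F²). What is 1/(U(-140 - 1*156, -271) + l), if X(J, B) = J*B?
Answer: -2040/4000543 - 13*√953/4000543 ≈ -0.00061025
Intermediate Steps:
X(J, B) = B*J
U(T, F) = √(F² + T²)
l = -2040 (l = -(-1 - 1*50)*(-40) = -(-1 - 50)*(-40) = -(-51)*(-40) = -1*2040 = -2040)
1/(U(-140 - 1*156, -271) + l) = 1/(√((-271)² + (-140 - 1*156)²) - 2040) = 1/(√(73441 + (-140 - 156)²) - 2040) = 1/(√(73441 + (-296)²) - 2040) = 1/(√(73441 + 87616) - 2040) = 1/(√161057 - 2040) = 1/(13*√953 - 2040) = 1/(-2040 + 13*√953)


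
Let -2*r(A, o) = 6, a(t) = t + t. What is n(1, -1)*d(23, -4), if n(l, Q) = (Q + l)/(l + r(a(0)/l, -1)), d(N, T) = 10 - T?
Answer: 0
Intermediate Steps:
a(t) = 2*t
r(A, o) = -3 (r(A, o) = -½*6 = -3)
n(l, Q) = (Q + l)/(-3 + l) (n(l, Q) = (Q + l)/(l - 3) = (Q + l)/(-3 + l))
n(1, -1)*d(23, -4) = ((-1 + 1)/(-3 + 1))*(10 - 1*(-4)) = (0/(-2))*(10 + 4) = -½*0*14 = 0*14 = 0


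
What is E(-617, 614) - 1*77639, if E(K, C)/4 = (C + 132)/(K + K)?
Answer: -47904755/617 ≈ -77641.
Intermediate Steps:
E(K, C) = 2*(132 + C)/K (E(K, C) = 4*((C + 132)/(K + K)) = 4*((132 + C)/((2*K))) = 4*((132 + C)*(1/(2*K))) = 4*((132 + C)/(2*K)) = 2*(132 + C)/K)
E(-617, 614) - 1*77639 = 2*(132 + 614)/(-617) - 1*77639 = 2*(-1/617)*746 - 77639 = -1492/617 - 77639 = -47904755/617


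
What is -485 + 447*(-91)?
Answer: -41162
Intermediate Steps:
-485 + 447*(-91) = -485 - 40677 = -41162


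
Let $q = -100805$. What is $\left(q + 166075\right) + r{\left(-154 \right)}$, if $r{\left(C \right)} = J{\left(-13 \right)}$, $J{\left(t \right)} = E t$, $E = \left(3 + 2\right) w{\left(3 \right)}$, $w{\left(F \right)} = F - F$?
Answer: $65270$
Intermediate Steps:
$w{\left(F \right)} = 0$
$E = 0$ ($E = \left(3 + 2\right) 0 = 5 \cdot 0 = 0$)
$J{\left(t \right)} = 0$ ($J{\left(t \right)} = 0 t = 0$)
$r{\left(C \right)} = 0$
$\left(q + 166075\right) + r{\left(-154 \right)} = \left(-100805 + 166075\right) + 0 = 65270 + 0 = 65270$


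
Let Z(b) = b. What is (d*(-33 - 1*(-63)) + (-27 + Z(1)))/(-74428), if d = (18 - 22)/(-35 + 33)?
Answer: -17/37214 ≈ -0.00045682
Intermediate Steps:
d = 2 (d = -4/(-2) = -4*(-1/2) = 2)
(d*(-33 - 1*(-63)) + (-27 + Z(1)))/(-74428) = (2*(-33 - 1*(-63)) + (-27 + 1))/(-74428) = (2*(-33 + 63) - 26)*(-1/74428) = (2*30 - 26)*(-1/74428) = (60 - 26)*(-1/74428) = 34*(-1/74428) = -17/37214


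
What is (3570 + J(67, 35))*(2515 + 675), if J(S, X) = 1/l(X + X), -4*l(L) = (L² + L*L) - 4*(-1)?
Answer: 27912720110/2451 ≈ 1.1388e+7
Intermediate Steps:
l(L) = -1 - L²/2 (l(L) = -((L² + L*L) - 4*(-1))/4 = -((L² + L²) + 4)/4 = -(2*L² + 4)/4 = -(4 + 2*L²)/4 = -1 - L²/2)
J(S, X) = 1/(-1 - 2*X²) (J(S, X) = 1/(-1 - (X + X)²/2) = 1/(-1 - 4*X²/2) = 1/(-1 - 2*X²))
(3570 + J(67, 35))*(2515 + 675) = (3570 - 1/(1 + 2*35²))*(2515 + 675) = (3570 - 1/(1 + 2*1225))*3190 = (3570 - 1/(1 + 2450))*3190 = (3570 - 1/2451)*3190 = (8750069/2451)*3190 = 27912720110/2451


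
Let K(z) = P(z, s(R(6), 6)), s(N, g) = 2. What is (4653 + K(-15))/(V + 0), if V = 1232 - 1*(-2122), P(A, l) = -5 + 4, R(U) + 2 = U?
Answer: 2326/1677 ≈ 1.3870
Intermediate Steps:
R(U) = -2 + U
P(A, l) = -1
V = 3354 (V = 1232 + 2122 = 3354)
K(z) = -1
(4653 + K(-15))/(V + 0) = (4653 - 1)/(3354 + 0) = 4652/3354 = 4652*(1/3354) = 2326/1677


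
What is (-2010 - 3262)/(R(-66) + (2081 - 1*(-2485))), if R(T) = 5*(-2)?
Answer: -1318/1139 ≈ -1.1572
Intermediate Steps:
R(T) = -10
(-2010 - 3262)/(R(-66) + (2081 - 1*(-2485))) = (-2010 - 3262)/(-10 + (2081 - 1*(-2485))) = -5272/(-10 + (2081 + 2485)) = -5272/(-10 + 4566) = -5272/4556 = -5272*1/4556 = -1318/1139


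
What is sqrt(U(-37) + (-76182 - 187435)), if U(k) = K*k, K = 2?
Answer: 3*I*sqrt(29299) ≈ 513.51*I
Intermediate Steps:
U(k) = 2*k
sqrt(U(-37) + (-76182 - 187435)) = sqrt(2*(-37) + (-76182 - 187435)) = sqrt(-74 - 263617) = sqrt(-263691) = 3*I*sqrt(29299)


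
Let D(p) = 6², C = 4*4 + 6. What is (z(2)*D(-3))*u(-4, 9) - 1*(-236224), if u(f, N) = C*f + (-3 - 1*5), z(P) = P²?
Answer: 222400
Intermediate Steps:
C = 22 (C = 16 + 6 = 22)
D(p) = 36
u(f, N) = -8 + 22*f (u(f, N) = 22*f + (-3 - 1*5) = 22*f + (-3 - 5) = 22*f - 8 = -8 + 22*f)
(z(2)*D(-3))*u(-4, 9) - 1*(-236224) = (2²*36)*(-8 + 22*(-4)) - 1*(-236224) = (4*36)*(-8 - 88) + 236224 = 144*(-96) + 236224 = -13824 + 236224 = 222400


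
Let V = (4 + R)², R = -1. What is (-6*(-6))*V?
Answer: 324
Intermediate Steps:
V = 9 (V = (4 - 1)² = 3² = 9)
(-6*(-6))*V = -6*(-6)*9 = 36*9 = 324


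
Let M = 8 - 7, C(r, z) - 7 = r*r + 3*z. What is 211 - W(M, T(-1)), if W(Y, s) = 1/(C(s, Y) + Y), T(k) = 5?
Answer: 7595/36 ≈ 210.97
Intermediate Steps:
C(r, z) = 7 + r**2 + 3*z (C(r, z) = 7 + (r*r + 3*z) = 7 + (r**2 + 3*z) = 7 + r**2 + 3*z)
M = 1
W(Y, s) = 1/(7 + s**2 + 4*Y) (W(Y, s) = 1/((7 + s**2 + 3*Y) + Y) = 1/(7 + s**2 + 4*Y))
211 - W(M, T(-1)) = 211 - 1/(7 + 5**2 + 4*1) = 211 - 1/(7 + 25 + 4) = 211 - 1/36 = 7595/36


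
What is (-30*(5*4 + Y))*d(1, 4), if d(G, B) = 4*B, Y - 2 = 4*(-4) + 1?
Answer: -3360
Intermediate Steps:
Y = -13 (Y = 2 + (4*(-4) + 1) = 2 + (-16 + 1) = 2 - 15 = -13)
(-30*(5*4 + Y))*d(1, 4) = (-30*(5*4 - 13))*(4*4) = -30*(20 - 13)*16 = -30*7*16 = -210*16 = -3360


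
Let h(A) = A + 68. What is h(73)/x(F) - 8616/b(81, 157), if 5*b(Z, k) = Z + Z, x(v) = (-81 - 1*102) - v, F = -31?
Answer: -1095167/4104 ≈ -266.85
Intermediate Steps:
x(v) = -183 - v (x(v) = (-81 - 102) - v = -183 - v)
b(Z, k) = 2*Z/5 (b(Z, k) = (Z + Z)/5 = (2*Z)/5 = 2*Z/5)
h(A) = 68 + A
h(73)/x(F) - 8616/b(81, 157) = (68 + 73)/(-183 - 1*(-31)) - 8616/((⅖)*81) = 141/(-183 + 31) - 8616/162/5 = 141/(-152) - 8616*5/162 = 141*(-1/152) - 7180/27 = -141/152 - 7180/27 = -1095167/4104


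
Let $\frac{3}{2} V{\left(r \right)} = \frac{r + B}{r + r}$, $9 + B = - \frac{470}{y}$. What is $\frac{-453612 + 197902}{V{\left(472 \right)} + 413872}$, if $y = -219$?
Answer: $- \frac{15859338768}{25668692911} \approx -0.61785$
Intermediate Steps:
$B = - \frac{1501}{219}$ ($B = -9 - \frac{470}{-219} = -9 - - \frac{470}{219} = -9 + \frac{470}{219} = - \frac{1501}{219} \approx -6.8539$)
$V{\left(r \right)} = \frac{- \frac{1501}{219} + r}{3 r}$ ($V{\left(r \right)} = \frac{2 \frac{r - \frac{1501}{219}}{r + r}}{3} = \frac{2 \frac{- \frac{1501}{219} + r}{2 r}}{3} = \frac{- \frac{1501}{219} + r}{3 r}$)
$\frac{-453612 + 197902}{V{\left(472 \right)} + 413872} = \frac{-453612 + 197902}{\frac{-1501 + 219 \cdot 472}{657 \cdot 472} + 413872} = - \frac{255710}{\frac{1}{657} \cdot \frac{1}{472} \left(-1501 + 103368\right) + 413872} = - \frac{255710}{\frac{1}{657} \cdot \frac{1}{472} \cdot 101867 + 413872} = - \frac{255710}{\frac{101867}{310104} + 413872} = - \frac{255710}{\frac{128343464555}{310104}} = \left(-255710\right) \frac{310104}{128343464555} = - \frac{15859338768}{25668692911}$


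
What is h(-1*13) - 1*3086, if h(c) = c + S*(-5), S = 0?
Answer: -3099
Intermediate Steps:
h(c) = c (h(c) = c + 0*(-5) = c + 0 = c)
h(-1*13) - 1*3086 = -1*13 - 1*3086 = -13 - 3086 = -3099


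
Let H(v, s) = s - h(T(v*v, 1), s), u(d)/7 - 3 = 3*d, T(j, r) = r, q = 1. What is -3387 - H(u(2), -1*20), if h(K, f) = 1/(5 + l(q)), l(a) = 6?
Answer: -37036/11 ≈ -3366.9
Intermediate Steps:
h(K, f) = 1/11 (h(K, f) = 1/(5 + 6) = 1/11)
u(d) = 21 + 21*d (u(d) = 21 + 7*(3*d) = 21 + 21*d)
H(v, s) = -1/11 + s (H(v, s) = s - 1*1/11 = s - 1/11 = -1/11 + s)
-3387 - H(u(2), -1*20) = -3387 - (-1/11 - 1*20) = -3387 - (-1/11 - 20) = -3387 - 1*(-221/11) = -3387 + 221/11 = -37036/11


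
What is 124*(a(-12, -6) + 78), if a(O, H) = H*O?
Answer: 18600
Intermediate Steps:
124*(a(-12, -6) + 78) = 124*(-6*(-12) + 78) = 124*(72 + 78) = 124*150 = 18600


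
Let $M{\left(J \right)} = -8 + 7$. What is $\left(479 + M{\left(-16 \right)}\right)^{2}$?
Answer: $228484$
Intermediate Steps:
$M{\left(J \right)} = -1$
$\left(479 + M{\left(-16 \right)}\right)^{2} = \left(479 - 1\right)^{2} = 478^{2} = 228484$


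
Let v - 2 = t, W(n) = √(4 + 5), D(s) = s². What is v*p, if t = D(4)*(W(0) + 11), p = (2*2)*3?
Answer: 2712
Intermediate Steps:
p = 12 (p = 4*3 = 12)
W(n) = 3 (W(n) = √9 = 3)
t = 224 (t = 4²*(3 + 11) = 16*14 = 224)
v = 226 (v = 2 + 224 = 226)
v*p = 226*12 = 2712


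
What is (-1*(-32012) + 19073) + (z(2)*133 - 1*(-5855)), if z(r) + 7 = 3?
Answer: 56408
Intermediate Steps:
z(r) = -4 (z(r) = -7 + 3 = -4)
(-1*(-32012) + 19073) + (z(2)*133 - 1*(-5855)) = (-1*(-32012) + 19073) + (-4*133 - 1*(-5855)) = (32012 + 19073) + (-532 + 5855) = 51085 + 5323 = 56408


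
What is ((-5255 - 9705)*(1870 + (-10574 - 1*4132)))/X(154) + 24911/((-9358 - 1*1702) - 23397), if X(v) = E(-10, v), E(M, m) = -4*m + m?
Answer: -300757758491/723597 ≈ -4.1564e+5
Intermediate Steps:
E(M, m) = -3*m
X(v) = -3*v
((-5255 - 9705)*(1870 + (-10574 - 1*4132)))/X(154) + 24911/((-9358 - 1*1702) - 23397) = ((-5255 - 9705)*(1870 + (-10574 - 1*4132)))/((-3*154)) + 24911/((-9358 - 1*1702) - 23397) = -14960*(1870 + (-10574 - 4132))/(-462) + 24911/((-9358 - 1702) - 23397) = -14960*(1870 - 14706)*(-1/462) + 24911/(-11060 - 23397) = -14960*(-12836)*(-1/462) + 24911/(-34457) = 192026560*(-1/462) + 24911*(-1/34457) = -8728480/21 - 24911/34457 = -300757758491/723597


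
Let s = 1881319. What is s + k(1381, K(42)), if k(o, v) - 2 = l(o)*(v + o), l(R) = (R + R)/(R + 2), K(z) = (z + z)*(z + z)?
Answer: 2625169937/1383 ≈ 1.8982e+6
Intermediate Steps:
K(z) = 4*z² (K(z) = (2*z)*(2*z) = 4*z²)
l(R) = 2*R/(2 + R) (l(R) = (2*R)/(2 + R) = 2*R/(2 + R))
k(o, v) = 2 + 2*o*(o + v)/(2 + o) (k(o, v) = 2 + (2*o/(2 + o))*(v + o) = 2 + (2*o/(2 + o))*(o + v) = 2 + 2*o*(o + v)/(2 + o))
s + k(1381, K(42)) = 1881319 + 2*(2 + 1381 + 1381² + 1381*(4*42²))/(2 + 1381) = 1881319 + 2*(2 + 1381 + 1907161 + 1381*(4*1764))/1383 = 1881319 + 2*(1/1383)*(2 + 1381 + 1907161 + 1381*7056) = 1881319 + 2*(1/1383)*(2 + 1381 + 1907161 + 9744336) = 1881319 + 2*(1/1383)*11652880 = 1881319 + 23305760/1383 = 2625169937/1383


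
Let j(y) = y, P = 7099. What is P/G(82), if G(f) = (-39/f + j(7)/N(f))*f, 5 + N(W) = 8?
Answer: 21297/457 ≈ 46.602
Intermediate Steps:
N(W) = 3 (N(W) = -5 + 8 = 3)
G(f) = f*(7/3 - 39/f) (G(f) = (-39/f + 7/3)*f = (7/3 - 39/f)*f = f*(7/3 - 39/f))
P/G(82) = 7099/(-39 + (7/3)*82) = 7099/(-39 + 574/3) = 7099/(457/3) = 7099*(3/457) = 21297/457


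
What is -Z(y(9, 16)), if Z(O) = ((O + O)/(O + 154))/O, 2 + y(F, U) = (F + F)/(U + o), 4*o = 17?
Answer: -9/688 ≈ -0.013081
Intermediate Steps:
o = 17/4 (o = (1/4)*17 = 17/4 ≈ 4.2500)
y(F, U) = -2 + 2*F/(17/4 + U) (y(F, U) = -2 + (F + F)/(U + 17/4) = -2 + (2*F)/(17/4 + U) = -2 + 2*F/(17/4 + U))
Z(O) = 2/(154 + O) (Z(O) = ((2*O)/(154 + O))/O = (2*O/(154 + O))/O = 2/(154 + O))
-Z(y(9, 16)) = -2/(154 + 2*(-17 - 4*16 + 4*9)/(17 + 4*16)) = -2/(154 + 2*(-17 - 64 + 36)/(17 + 64)) = -2/(154 + 2*(-45)/81) = -2/(154 + 2*(1/81)*(-45)) = -2/(154 - 10/9) = -2/1376/9 = -2*9/1376 = -1*9/688 = -9/688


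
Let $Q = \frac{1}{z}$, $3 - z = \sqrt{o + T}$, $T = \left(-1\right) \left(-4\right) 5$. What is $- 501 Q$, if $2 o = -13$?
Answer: $334 + 167 \sqrt{6} \approx 743.06$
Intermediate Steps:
$o = - \frac{13}{2}$ ($o = \frac{1}{2} \left(-13\right) = - \frac{13}{2} \approx -6.5$)
$T = 20$ ($T = 4 \cdot 5 = 20$)
$z = 3 - \frac{3 \sqrt{6}}{2}$ ($z = 3 - \sqrt{- \frac{13}{2} + 20} = 3 - \sqrt{\frac{27}{2}} = 3 - \frac{3 \sqrt{6}}{2} \approx -0.67423$)
$Q = \frac{1}{3 - \frac{3 \sqrt{6}}{2}} \approx -1.4832$
$- 501 Q = - 501 \left(- \frac{2}{3} - \frac{\sqrt{6}}{3}\right) = 334 + 167 \sqrt{6}$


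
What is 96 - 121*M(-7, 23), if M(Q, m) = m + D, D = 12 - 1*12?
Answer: -2687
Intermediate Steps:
D = 0 (D = 12 - 12 = 0)
M(Q, m) = m (M(Q, m) = m + 0 = m)
96 - 121*M(-7, 23) = 96 - 121*23 = 96 - 2783 = -2687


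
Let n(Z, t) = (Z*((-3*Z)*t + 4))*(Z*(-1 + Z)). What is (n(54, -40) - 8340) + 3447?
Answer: 1002084339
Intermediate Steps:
n(Z, t) = Z**2*(-1 + Z)*(4 - 3*Z*t) (n(Z, t) = (Z*(-3*Z*t + 4))*(Z*(-1 + Z)) = (Z*(4 - 3*Z*t))*(Z*(-1 + Z)) = Z**2*(-1 + Z)*(4 - 3*Z*t))
(n(54, -40) - 8340) + 3447 = (54**2*(-4 + 4*54 - 3*(-40)*54**2 + 3*54*(-40)) - 8340) + 3447 = (2916*(-4 + 216 - 3*(-40)*2916 - 6480) - 8340) + 3447 = (2916*(-4 + 216 + 349920 - 6480) - 8340) + 3447 = (2916*343652 - 8340) + 3447 = (1002089232 - 8340) + 3447 = 1002080892 + 3447 = 1002084339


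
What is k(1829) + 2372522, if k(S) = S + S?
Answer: 2376180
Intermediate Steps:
k(S) = 2*S
k(1829) + 2372522 = 2*1829 + 2372522 = 3658 + 2372522 = 2376180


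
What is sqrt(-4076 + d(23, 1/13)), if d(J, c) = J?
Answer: I*sqrt(4053) ≈ 63.663*I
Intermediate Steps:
sqrt(-4076 + d(23, 1/13)) = sqrt(-4076 + 23) = sqrt(-4053) = I*sqrt(4053)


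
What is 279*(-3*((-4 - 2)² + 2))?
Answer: -31806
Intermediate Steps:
279*(-3*((-4 - 2)² + 2)) = 279*(-3*((-6)² + 2)) = 279*(-3*(36 + 2)) = 279*(-3*38) = 279*(-114) = -31806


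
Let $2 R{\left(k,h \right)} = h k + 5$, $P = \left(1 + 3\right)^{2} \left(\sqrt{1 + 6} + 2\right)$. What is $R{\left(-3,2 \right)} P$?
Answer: $-16 - 8 \sqrt{7} \approx -37.166$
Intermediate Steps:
$P = 32 + 16 \sqrt{7}$ ($P = 4^{2} \left(\sqrt{7} + 2\right) = 16 \left(2 + \sqrt{7}\right) = 32 + 16 \sqrt{7} \approx 74.332$)
$R{\left(k,h \right)} = \frac{5}{2} + \frac{h k}{2}$ ($R{\left(k,h \right)} = \frac{h k + 5}{2} = \frac{5 + h k}{2} = \frac{5}{2} + \frac{h k}{2}$)
$R{\left(-3,2 \right)} P = \left(\frac{5}{2} + \frac{1}{2} \cdot 2 \left(-3\right)\right) \left(32 + 16 \sqrt{7}\right) = \left(\frac{5}{2} - 3\right) \left(32 + 16 \sqrt{7}\right) = - \frac{32 + 16 \sqrt{7}}{2} = -16 - 8 \sqrt{7}$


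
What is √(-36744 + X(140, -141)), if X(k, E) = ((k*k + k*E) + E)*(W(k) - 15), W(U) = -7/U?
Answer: I*√3251495/10 ≈ 180.32*I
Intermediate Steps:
X(k, E) = (-15 - 7/k)*(E + k² + E*k) (X(k, E) = ((k*k + k*E) + E)*(-7/k - 15) = ((k² + E*k) + E)*(-15 - 7/k) = (E + k² + E*k)*(-15 - 7/k) = (-15 - 7/k)*(E + k² + E*k))
√(-36744 + X(140, -141)) = √(-36744 + (-22*(-141) - 15*140² - 7*140 - 15*(-141)*140 - 7*(-141)/140)) = √(-36744 + (3102 - 15*19600 - 980 + 296100 - 7*(-141)*1/140)) = √(-36744 + (3102 - 294000 - 980 + 296100 + 141/20)) = √(-36744 + 84581/20) = √(-650299/20) = I*√3251495/10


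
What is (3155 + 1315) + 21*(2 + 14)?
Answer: 4806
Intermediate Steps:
(3155 + 1315) + 21*(2 + 14) = 4470 + 21*16 = 4470 + 336 = 4806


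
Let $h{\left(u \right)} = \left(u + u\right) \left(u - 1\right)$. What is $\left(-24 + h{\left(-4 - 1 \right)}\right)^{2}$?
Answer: $1296$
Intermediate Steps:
$h{\left(u \right)} = 2 u \left(-1 + u\right)$
$\left(-24 + h{\left(-4 - 1 \right)}\right)^{2} = \left(-24 + 2 \left(-4 - 1\right) \left(-1 - 5\right)\right)^{2} = \left(-24 + 2 \left(-5\right) \left(-1 - 5\right)\right)^{2} = \left(-24 + 2 \left(-5\right) \left(-6\right)\right)^{2} = \left(-24 + 60\right)^{2} = 36^{2} = 1296$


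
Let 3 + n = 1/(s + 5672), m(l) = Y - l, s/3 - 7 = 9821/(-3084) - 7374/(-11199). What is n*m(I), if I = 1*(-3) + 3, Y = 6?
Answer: -392699945454/21817942811 ≈ -17.999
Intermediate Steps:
I = 0 (I = -3 + 3 = 0)
s = 51506683/3837524 (s = 21 + 3*(9821/(-3084) - 7374/(-11199)) = 21 + 3*(9821*(-1/3084) - 7374*(-1/11199)) = 21 + 3*(-9821/3084 + 2458/3733) = 21 + 3*(-29081321/11512572) = 21 - 29081321/3837524 = 51506683/3837524 ≈ 13.422)
m(l) = 6 - l
n = -65449990909/21817942811 (n = -3 + 1/(51506683/3837524 + 5672) = -3 + 1/(21817942811/3837524) = -3 + 3837524/21817942811 = -65449990909/21817942811 ≈ -2.9998)
n*m(I) = -65449990909*(6 - 1*0)/21817942811 = -65449990909*(6 + 0)/21817942811 = -65449990909/21817942811*6 = -392699945454/21817942811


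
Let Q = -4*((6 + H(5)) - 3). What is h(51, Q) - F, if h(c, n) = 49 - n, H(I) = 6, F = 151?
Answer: -66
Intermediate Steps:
Q = -36 (Q = -4*((6 + 6) - 3) = -4*(12 - 3) = -4*9 = -36)
h(51, Q) - F = (49 - 1*(-36)) - 1*151 = (49 + 36) - 151 = 85 - 151 = -66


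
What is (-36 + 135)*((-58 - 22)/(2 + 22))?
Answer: -330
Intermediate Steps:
(-36 + 135)*((-58 - 22)/(2 + 22)) = 99*(-80/24) = 99*(-80*1/24) = 99*(-10/3) = -330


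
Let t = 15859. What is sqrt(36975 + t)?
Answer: sqrt(52834) ≈ 229.86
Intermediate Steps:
sqrt(36975 + t) = sqrt(36975 + 15859) = sqrt(52834)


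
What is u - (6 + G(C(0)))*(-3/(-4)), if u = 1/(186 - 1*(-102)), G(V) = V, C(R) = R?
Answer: -1295/288 ≈ -4.4965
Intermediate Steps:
u = 1/288 (u = 1/(186 + 102) = 1/288 ≈ 0.0034722)
u - (6 + G(C(0)))*(-3/(-4)) = 1/288 - (6 + 0)*(-3/(-4)) = 1/288 - 6*(-3*(-¼)) = 1/288 - 6*3/4 = 1/288 - 1*9/2 = 1/288 - 9/2 = -1295/288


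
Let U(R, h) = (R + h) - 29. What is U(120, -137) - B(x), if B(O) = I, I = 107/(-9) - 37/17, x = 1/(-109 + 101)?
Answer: -4886/153 ≈ -31.935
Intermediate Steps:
x = -⅛ (x = 1/(-8) = -⅛ ≈ -0.12500)
U(R, h) = -29 + R + h
I = -2152/153 (I = 107*(-⅑) - 37*1/17 = -107/9 - 37/17 = -2152/153 ≈ -14.065)
B(O) = -2152/153
U(120, -137) - B(x) = (-29 + 120 - 137) - 1*(-2152/153) = -46 + 2152/153 = -4886/153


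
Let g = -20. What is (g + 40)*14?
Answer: 280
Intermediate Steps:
(g + 40)*14 = (-20 + 40)*14 = 20*14 = 280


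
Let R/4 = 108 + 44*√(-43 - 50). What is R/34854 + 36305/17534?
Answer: 212158193/101855006 + 88*I*√93/17427 ≈ 2.0829 + 0.048697*I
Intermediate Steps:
R = 432 + 176*I*√93 (R = 4*(108 + 44*√(-43 - 50)) = 4*(108 + 44*√(-93)) = 4*(108 + 44*(I*√93)) = 4*(108 + 44*I*√93) = 432 + 176*I*√93 ≈ 432.0 + 1697.3*I)
R/34854 + 36305/17534 = (432 + 176*I*√93)/34854 + 36305/17534 = (432 + 176*I*√93)*(1/34854) + 36305*(1/17534) = (72/5809 + 88*I*√93/17427) + 36305/17534 = 212158193/101855006 + 88*I*√93/17427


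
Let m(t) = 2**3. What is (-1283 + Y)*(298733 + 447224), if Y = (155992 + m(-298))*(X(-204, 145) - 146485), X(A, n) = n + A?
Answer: -17053222483910831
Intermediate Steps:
X(A, n) = A + n
m(t) = 8
Y = -22860864000 (Y = (155992 + 8)*((-204 + 145) - 146485) = 156000*(-59 - 146485) = 156000*(-146544) = -22860864000)
(-1283 + Y)*(298733 + 447224) = (-1283 - 22860864000)*(298733 + 447224) = -22860865283*745957 = -17053222483910831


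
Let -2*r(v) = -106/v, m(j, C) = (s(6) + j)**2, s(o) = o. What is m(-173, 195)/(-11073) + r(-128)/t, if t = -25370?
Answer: -90565036171/35958017280 ≈ -2.5186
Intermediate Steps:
m(j, C) = (6 + j)**2
r(v) = 53/v (r(v) = -(-53)/v = 53/v)
m(-173, 195)/(-11073) + r(-128)/t = (6 - 173)**2/(-11073) + (53/(-128))/(-25370) = (-167)**2*(-1/11073) + (53*(-1/128))*(-1/25370) = 27889*(-1/11073) - 53/128*(-1/25370) = -27889/11073 + 53/3247360 = -90565036171/35958017280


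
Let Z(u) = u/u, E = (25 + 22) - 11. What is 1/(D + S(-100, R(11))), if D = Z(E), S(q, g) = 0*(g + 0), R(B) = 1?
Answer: 1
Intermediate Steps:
E = 36 (E = 47 - 11 = 36)
Z(u) = 1
S(q, g) = 0 (S(q, g) = 0*g = 0)
D = 1
1/(D + S(-100, R(11))) = 1/(1 + 0) = 1/1 = 1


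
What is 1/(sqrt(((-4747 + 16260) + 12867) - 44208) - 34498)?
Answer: -17249/595065916 - I*sqrt(4957)/595065916 ≈ -2.8987e-5 - 1.1832e-7*I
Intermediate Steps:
1/(sqrt(((-4747 + 16260) + 12867) - 44208) - 34498) = 1/(sqrt((11513 + 12867) - 44208) - 34498) = 1/(sqrt(24380 - 44208) - 34498) = 1/(sqrt(-19828) - 34498) = 1/(2*I*sqrt(4957) - 34498) = 1/(-34498 + 2*I*sqrt(4957))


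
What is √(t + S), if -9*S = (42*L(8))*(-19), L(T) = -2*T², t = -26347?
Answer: I*√339267/3 ≈ 194.16*I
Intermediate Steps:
S = -34048/3 (S = -42*(-2*8²)*(-19)/9 = -42*(-2*64)*(-19)/9 = -42*(-128)*(-19)/9 = -(-1792)*(-19)/3 = -⅑*102144 = -34048/3 ≈ -11349.)
√(t + S) = √(-26347 - 34048/3) = √(-113089/3) = I*√339267/3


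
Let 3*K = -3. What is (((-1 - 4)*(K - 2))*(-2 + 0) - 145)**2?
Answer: 30625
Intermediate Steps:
K = -1 (K = (1/3)*(-3) = -1)
(((-1 - 4)*(K - 2))*(-2 + 0) - 145)**2 = (((-1 - 4)*(-1 - 2))*(-2 + 0) - 145)**2 = (-5*(-3)*(-2) - 145)**2 = (15*(-2) - 145)**2 = (-30 - 145)**2 = (-175)**2 = 30625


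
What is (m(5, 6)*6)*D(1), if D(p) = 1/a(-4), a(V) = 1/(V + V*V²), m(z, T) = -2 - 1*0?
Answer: 816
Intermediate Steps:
m(z, T) = -2 (m(z, T) = -2 + 0 = -2)
a(V) = 1/(V + V³)
D(p) = -68 (D(p) = 1/(1/(-4 + (-4)³)) = 1/(1/(-4 - 64)) = 1/(1/(-68)) = 1/(-1/68) = -68)
(m(5, 6)*6)*D(1) = -2*6*(-68) = -12*(-68) = 816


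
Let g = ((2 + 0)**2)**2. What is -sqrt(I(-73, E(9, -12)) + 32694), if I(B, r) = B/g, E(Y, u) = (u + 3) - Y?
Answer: -sqrt(523031)/4 ≈ -180.80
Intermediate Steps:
g = 16 (g = (2**2)**2 = 4**2 = 16)
E(Y, u) = 3 + u - Y (E(Y, u) = (3 + u) - Y = 3 + u - Y)
I(B, r) = B/16
-sqrt(I(-73, E(9, -12)) + 32694) = -sqrt((1/16)*(-73) + 32694) = -sqrt(-73/16 + 32694) = -sqrt(523031/16) = -sqrt(523031)/4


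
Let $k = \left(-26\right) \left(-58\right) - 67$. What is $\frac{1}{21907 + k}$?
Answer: $\frac{1}{23348} \approx 4.283 \cdot 10^{-5}$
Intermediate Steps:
$k = 1441$ ($k = 1508 - 67 = 1441$)
$\frac{1}{21907 + k} = \frac{1}{21907 + 1441} = \frac{1}{23348}$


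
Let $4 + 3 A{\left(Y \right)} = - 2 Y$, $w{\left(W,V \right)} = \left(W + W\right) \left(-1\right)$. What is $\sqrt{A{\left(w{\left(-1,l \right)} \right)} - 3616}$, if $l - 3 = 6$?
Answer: $\frac{2 i \sqrt{8142}}{3} \approx 60.155 i$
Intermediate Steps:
$l = 9$ ($l = 3 + 6 = 9$)
$w{\left(W,V \right)} = - 2 W$ ($w{\left(W,V \right)} = 2 W \left(-1\right) = - 2 W$)
$A{\left(Y \right)} = - \frac{4}{3} - \frac{2 Y}{3}$ ($A{\left(Y \right)} = - \frac{4}{3} + \frac{\left(-2\right) Y}{3} = - \frac{4}{3} - \frac{2 Y}{3}$)
$\sqrt{A{\left(w{\left(-1,l \right)} \right)} - 3616} = \sqrt{\left(- \frac{4}{3} - \frac{2 \left(\left(-2\right) \left(-1\right)\right)}{3}\right) - 3616} = \sqrt{\left(- \frac{4}{3} - \frac{4}{3}\right) - 3616} = \sqrt{- \frac{8}{3} - 3616} = \sqrt{- \frac{10856}{3}} = \frac{2 i \sqrt{8142}}{3}$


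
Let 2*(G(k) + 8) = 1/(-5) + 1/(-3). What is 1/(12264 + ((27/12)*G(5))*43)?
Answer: 5/57321 ≈ 8.7228e-5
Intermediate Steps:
G(k) = -124/15 (G(k) = -8 + (1/(-5) + 1/(-3))/2 = -8 + (1*(-⅕) + 1*(-⅓))/2 = -8 + (-⅕ - ⅓)/2 = -8 + (½)*(-8/15) = -8 - 4/15 = -124/15)
1/(12264 + ((27/12)*G(5))*43) = 1/(12264 + ((27/12)*(-124/15))*43) = 1/(12264 + ((27*(1/12))*(-124/15))*43) = 1/(12264 + ((9/4)*(-124/15))*43) = 1/(12264 - 93/5*43) = 1/(12264 - 3999/5) = 1/(57321/5) = 5/57321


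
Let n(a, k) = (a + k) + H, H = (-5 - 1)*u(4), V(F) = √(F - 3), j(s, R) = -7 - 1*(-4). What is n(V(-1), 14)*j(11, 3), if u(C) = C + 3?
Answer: 84 - 6*I ≈ 84.0 - 6.0*I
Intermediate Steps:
j(s, R) = -3 (j(s, R) = -7 + 4 = -3)
u(C) = 3 + C
V(F) = √(-3 + F)
H = -42 (H = (-5 - 1)*(3 + 4) = -6*7 = -42)
n(a, k) = -42 + a + k (n(a, k) = (a + k) - 42 = -42 + a + k)
n(V(-1), 14)*j(11, 3) = (-42 + √(-3 - 1) + 14)*(-3) = (-42 + √(-4) + 14)*(-3) = (-42 + 2*I + 14)*(-3) = (-28 + 2*I)*(-3) = 84 - 6*I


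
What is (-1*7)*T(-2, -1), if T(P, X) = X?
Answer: 7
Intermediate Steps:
(-1*7)*T(-2, -1) = -1*7*(-1) = -7*(-1) = 7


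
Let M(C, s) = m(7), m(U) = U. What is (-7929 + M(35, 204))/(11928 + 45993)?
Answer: -7922/57921 ≈ -0.13677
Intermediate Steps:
M(C, s) = 7
(-7929 + M(35, 204))/(11928 + 45993) = (-7929 + 7)/(11928 + 45993) = -7922/57921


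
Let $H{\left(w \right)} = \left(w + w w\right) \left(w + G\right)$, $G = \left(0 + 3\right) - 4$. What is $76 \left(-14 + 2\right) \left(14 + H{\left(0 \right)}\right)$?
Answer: $-12768$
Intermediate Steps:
$G = -1$ ($G = 3 - 4 = -1$)
$H{\left(w \right)} = \left(-1 + w\right) \left(w + w^{2}\right)$ ($H{\left(w \right)} = \left(w + w w\right) \left(w - 1\right) = \left(w + w^{2}\right) \left(-1 + w\right) = \left(-1 + w\right) \left(w + w^{2}\right)$)
$76 \left(-14 + 2\right) \left(14 + H{\left(0 \right)}\right) = 76 \left(-14 + 2\right) \left(14 + \left(0^{3} - 0\right)\right) = 76 \left(- 12 \left(14 + \left(0 + 0\right)\right)\right) = 76 \left(- 12 \left(14 + 0\right)\right) = 76 \left(\left(-12\right) 14\right) = 76 \left(-168\right) = -12768$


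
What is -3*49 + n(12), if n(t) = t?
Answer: -135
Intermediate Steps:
-3*49 + n(12) = -3*49 + 12 = -147 + 12 = -135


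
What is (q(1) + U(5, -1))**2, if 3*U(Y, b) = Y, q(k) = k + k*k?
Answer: 121/9 ≈ 13.444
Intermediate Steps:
q(k) = k + k**2
U(Y, b) = Y/3
(q(1) + U(5, -1))**2 = (1*(1 + 1) + (1/3)*5)**2 = (1*2 + 5/3)**2 = (2 + 5/3)**2 = (11/3)**2 = 121/9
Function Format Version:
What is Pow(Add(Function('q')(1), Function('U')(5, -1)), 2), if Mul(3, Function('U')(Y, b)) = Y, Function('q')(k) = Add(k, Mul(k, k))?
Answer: Rational(121, 9) ≈ 13.444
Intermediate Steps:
Function('q')(k) = Add(k, Pow(k, 2))
Function('U')(Y, b) = Mul(Rational(1, 3), Y)
Pow(Add(Function('q')(1), Function('U')(5, -1)), 2) = Pow(Add(Mul(1, Add(1, 1)), Mul(Rational(1, 3), 5)), 2) = Pow(Add(Mul(1, 2), Rational(5, 3)), 2) = Pow(Add(2, Rational(5, 3)), 2) = Pow(Rational(11, 3), 2) = Rational(121, 9)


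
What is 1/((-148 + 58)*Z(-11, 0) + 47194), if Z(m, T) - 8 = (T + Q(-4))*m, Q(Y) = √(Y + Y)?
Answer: 23237/1083836738 - 495*I*√2/541918369 ≈ 2.144e-5 - 1.2918e-6*I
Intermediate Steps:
Q(Y) = √2*√Y (Q(Y) = √(2*Y) = √2*√Y)
Z(m, T) = 8 + m*(T + 2*I*√2) (Z(m, T) = 8 + (T + √2*√(-4))*m = 8 + (T + √2*(2*I))*m = 8 + (T + 2*I*√2)*m = 8 + m*(T + 2*I*√2))
1/((-148 + 58)*Z(-11, 0) + 47194) = 1/((-148 + 58)*(8 + 0*(-11) + 2*I*(-11)*√2) + 47194) = 1/(-90*(8 + 0 - 22*I*√2) + 47194) = 1/(-90*(8 - 22*I*√2) + 47194) = 1/((-720 + 1980*I*√2) + 47194) = 1/(46474 + 1980*I*√2)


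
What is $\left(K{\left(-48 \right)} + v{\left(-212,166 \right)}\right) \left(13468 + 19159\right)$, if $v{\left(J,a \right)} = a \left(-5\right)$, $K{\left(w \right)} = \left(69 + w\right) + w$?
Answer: $-27961339$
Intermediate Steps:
$K{\left(w \right)} = 69 + 2 w$
$v{\left(J,a \right)} = - 5 a$
$\left(K{\left(-48 \right)} + v{\left(-212,166 \right)}\right) \left(13468 + 19159\right) = \left(\left(69 + 2 \left(-48\right)\right) - 830\right) \left(13468 + 19159\right) = \left(\left(69 - 96\right) - 830\right) 32627 = \left(-27 - 830\right) 32627 = \left(-857\right) 32627 = -27961339$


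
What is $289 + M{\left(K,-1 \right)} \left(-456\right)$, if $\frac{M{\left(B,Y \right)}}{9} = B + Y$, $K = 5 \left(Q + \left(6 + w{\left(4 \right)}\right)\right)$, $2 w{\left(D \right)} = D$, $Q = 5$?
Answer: $-262367$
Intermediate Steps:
$w{\left(D \right)} = \frac{D}{2}$
$K = 65$ ($K = 5 \left(5 + \left(6 + \frac{1}{2} \cdot 4\right)\right) = 5 \left(5 + \left(6 + 2\right)\right) = 5 \left(5 + 8\right) = 5 \cdot 13 = 65$)
$M{\left(B,Y \right)} = 9 B + 9 Y$ ($M{\left(B,Y \right)} = 9 \left(B + Y\right) = 9 B + 9 Y$)
$289 + M{\left(K,-1 \right)} \left(-456\right) = 289 + \left(9 \cdot 65 + 9 \left(-1\right)\right) \left(-456\right) = 289 + \left(585 - 9\right) \left(-456\right) = 289 + 576 \left(-456\right) = 289 - 262656 = -262367$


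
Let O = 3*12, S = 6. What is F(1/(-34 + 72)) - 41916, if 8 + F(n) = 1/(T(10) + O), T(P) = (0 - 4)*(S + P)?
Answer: -1173873/28 ≈ -41924.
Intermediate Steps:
T(P) = -24 - 4*P (T(P) = (0 - 4)*(6 + P) = -4*(6 + P) = -24 - 4*P)
O = 36
F(n) = -225/28 (F(n) = -8 + 1/((-24 - 4*10) + 36) = -8 + 1/((-24 - 40) + 36) = -8 + 1/(-64 + 36) = -8 + 1/(-28) = -8 - 1/28 = -225/28)
F(1/(-34 + 72)) - 41916 = -225/28 - 41916 = -1173873/28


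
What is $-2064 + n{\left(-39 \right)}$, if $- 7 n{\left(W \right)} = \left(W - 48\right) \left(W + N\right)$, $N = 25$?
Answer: $-2238$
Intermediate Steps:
$n{\left(W \right)} = - \frac{\left(-48 + W\right) \left(25 + W\right)}{7}$ ($n{\left(W \right)} = - \frac{\left(W - 48\right) \left(W + 25\right)}{7} = - \frac{\left(-48 + W\right) \left(25 + W\right)}{7}$)
$-2064 + n{\left(-39 \right)} = -2064 + \left(\frac{1200}{7} - \frac{\left(-39\right)^{2}}{7} + \frac{23}{7} \left(-39\right)\right) = -2064 - 174 = -2238$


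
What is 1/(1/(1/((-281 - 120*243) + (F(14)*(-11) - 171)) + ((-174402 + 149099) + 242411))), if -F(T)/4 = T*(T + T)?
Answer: 2684323311/12364 ≈ 2.1711e+5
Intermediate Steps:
F(T) = -8*T² (F(T) = -4*T*(T + T) = -4*T*2*T = -8*T²)
1/(1/(1/((-281 - 120*243) + (F(14)*(-11) - 171)) + ((-174402 + 149099) + 242411))) = 1/(1/(1/((-281 - 120*243) + (-8*14²*(-11) - 171)) + ((-174402 + 149099) + 242411))) = 1/(1/(1/((-281 - 29160) + (-8*196*(-11) - 171)) + (-25303 + 242411))) = 1/(1/(1/(-29441 + (-1568*(-11) - 171)) + 217108)) = 1/(1/(1/(-29441 + (17248 - 171)) + 217108)) = 1/(1/(1/(-29441 + 17077) + 217108)) = 1/(1/(1/(-12364) + 217108)) = 1/(1/(-1/12364 + 217108)) = 1/(1/(2684323311/12364)) = 1/(12364/2684323311) = 2684323311/12364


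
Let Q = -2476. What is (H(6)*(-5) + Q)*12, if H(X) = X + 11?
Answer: -30732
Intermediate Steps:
H(X) = 11 + X
(H(6)*(-5) + Q)*12 = ((11 + 6)*(-5) - 2476)*12 = (17*(-5) - 2476)*12 = (-85 - 2476)*12 = -2561*12 = -30732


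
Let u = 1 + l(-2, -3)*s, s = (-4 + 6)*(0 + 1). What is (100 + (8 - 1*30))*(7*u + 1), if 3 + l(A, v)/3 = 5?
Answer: 7176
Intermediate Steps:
s = 2 (s = 2*1 = 2)
l(A, v) = 6 (l(A, v) = -9 + 3*5 = -9 + 15 = 6)
u = 13 (u = 1 + 6*2 = 1 + 12 = 13)
(100 + (8 - 1*30))*(7*u + 1) = (100 + (8 - 1*30))*(7*13 + 1) = (100 + (8 - 30))*(91 + 1) = (100 - 22)*92 = 78*92 = 7176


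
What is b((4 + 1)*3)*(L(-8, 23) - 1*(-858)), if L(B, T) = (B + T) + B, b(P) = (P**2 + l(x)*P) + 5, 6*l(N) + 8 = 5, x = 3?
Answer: 384925/2 ≈ 1.9246e+5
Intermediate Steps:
l(N) = -1/2 (l(N) = -4/3 + (1/6)*5 = -4/3 + 5/6 = -1/2)
b(P) = 5 + P**2 - P/2 (b(P) = (P**2 - P/2) + 5 = 5 + P**2 - P/2)
L(B, T) = T + 2*B
b((4 + 1)*3)*(L(-8, 23) - 1*(-858)) = (5 + ((4 + 1)*3)**2 - (4 + 1)*3/2)*((23 + 2*(-8)) - 1*(-858)) = (5 + (5*3)**2 - 5*3/2)*((23 - 16) + 858) = (5 + 15**2 - 1/2*15)*(7 + 858) = (5 + 225 - 15/2)*865 = (445/2)*865 = 384925/2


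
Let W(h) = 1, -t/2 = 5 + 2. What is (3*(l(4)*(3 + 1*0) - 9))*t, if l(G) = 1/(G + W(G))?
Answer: 1764/5 ≈ 352.80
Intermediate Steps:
t = -14 (t = -2*(5 + 2) = -2*7 = -14)
l(G) = 1/(1 + G) (l(G) = 1/(G + 1) = 1/(1 + G))
(3*(l(4)*(3 + 1*0) - 9))*t = (3*((3 + 1*0)/(1 + 4) - 9))*(-14) = (3*((3 + 0)/5 - 9))*(-14) = (3*((⅕)*3 - 9))*(-14) = (3*(⅗ - 9))*(-14) = (3*(-42/5))*(-14) = -126/5*(-14) = 1764/5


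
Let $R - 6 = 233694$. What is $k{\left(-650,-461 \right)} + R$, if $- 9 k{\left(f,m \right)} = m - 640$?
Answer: $\frac{701467}{3} \approx 2.3382 \cdot 10^{5}$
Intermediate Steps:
$R = 233700$ ($R = 6 + 233694 = 233700$)
$k{\left(f,m \right)} = \frac{640}{9} - \frac{m}{9}$ ($k{\left(f,m \right)} = - \frac{m - 640}{9} = - \frac{-640 + m}{9} = \frac{640}{9} - \frac{m}{9}$)
$k{\left(-650,-461 \right)} + R = \left(\frac{640}{9} - - \frac{461}{9}\right) + 233700 = \left(\frac{640}{9} + \frac{461}{9}\right) + 233700 = \frac{367}{3} + 233700 = \frac{701467}{3}$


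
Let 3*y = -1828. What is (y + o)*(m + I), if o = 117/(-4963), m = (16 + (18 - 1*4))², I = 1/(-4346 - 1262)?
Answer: -45791798075285/83497512 ≈ -5.4842e+5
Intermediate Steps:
y = -1828/3 (y = (⅓)*(-1828) = -1828/3 ≈ -609.33)
I = -1/5608 (I = 1/(-5608) = -1/5608 ≈ -0.00017832)
m = 900 (m = (16 + (18 - 4))² = (16 + 14)² = 30² = 900)
o = -117/4963 (o = 117*(-1/4963) = -117/4963 ≈ -0.023574)
(y + o)*(m + I) = (-1828/3 - 117/4963)*(900 - 1/5608) = -9072715/14889*5047199/5608 = -45791798075285/83497512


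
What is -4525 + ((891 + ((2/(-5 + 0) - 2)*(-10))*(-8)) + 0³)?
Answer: -3826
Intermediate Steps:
-4525 + ((891 + ((2/(-5 + 0) - 2)*(-10))*(-8)) + 0³) = -4525 + ((891 + ((2/(-5) - 2)*(-10))*(-8)) + 0) = -4525 + ((891 + ((-⅕*2 - 2)*(-10))*(-8)) + 0) = -4525 + ((891 + ((-⅖ - 2)*(-10))*(-8)) + 0) = -4525 + ((891 - 12/5*(-10)*(-8)) + 0) = -4525 + ((891 + 24*(-8)) + 0) = -4525 + ((891 - 192) + 0) = -4525 + (699 + 0) = -4525 + 699 = -3826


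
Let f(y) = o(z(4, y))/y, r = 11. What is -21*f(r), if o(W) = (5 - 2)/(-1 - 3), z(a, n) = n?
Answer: 63/44 ≈ 1.4318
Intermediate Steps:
o(W) = -¾ (o(W) = 3/(-4) = 3*(-¼) = -¾)
f(y) = -3/(4*y)
-21*f(r) = -21*(-¾/11) = -21*(-¾*1/11) = -21*(-3)/44 = -1*(-63/44) = 63/44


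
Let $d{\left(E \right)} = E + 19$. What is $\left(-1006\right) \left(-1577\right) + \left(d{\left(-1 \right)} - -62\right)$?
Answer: $1586542$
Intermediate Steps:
$d{\left(E \right)} = 19 + E$
$\left(-1006\right) \left(-1577\right) + \left(d{\left(-1 \right)} - -62\right) = \left(-1006\right) \left(-1577\right) + \left(\left(19 - 1\right) - -62\right) = 1586462 + \left(18 + 62\right) = 1586462 + 80 = 1586542$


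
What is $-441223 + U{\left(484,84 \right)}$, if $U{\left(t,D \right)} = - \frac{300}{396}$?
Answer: $- \frac{14560384}{33} \approx -4.4122 \cdot 10^{5}$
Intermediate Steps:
$U{\left(t,D \right)} = - \frac{25}{33}$ ($U{\left(t,D \right)} = \left(-300\right) \frac{1}{396} = - \frac{25}{33}$)
$-441223 + U{\left(484,84 \right)} = -441223 - \frac{25}{33} = - \frac{14560384}{33}$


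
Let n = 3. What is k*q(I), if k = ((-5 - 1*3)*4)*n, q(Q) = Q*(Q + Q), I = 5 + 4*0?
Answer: -4800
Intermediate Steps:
I = 5 (I = 5 + 0 = 5)
q(Q) = 2*Q² (q(Q) = Q*(2*Q) = 2*Q²)
k = -96 (k = ((-5 - 1*3)*4)*3 = ((-5 - 3)*4)*3 = -8*4*3 = -32*3 = -96)
k*q(I) = -192*5² = -192*25 = -96*50 = -4800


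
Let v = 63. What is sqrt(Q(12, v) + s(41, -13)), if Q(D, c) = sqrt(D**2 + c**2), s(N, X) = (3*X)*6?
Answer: sqrt(-234 + 3*sqrt(457)) ≈ 13.033*I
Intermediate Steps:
s(N, X) = 18*X
sqrt(Q(12, v) + s(41, -13)) = sqrt(sqrt(12**2 + 63**2) + 18*(-13)) = sqrt(sqrt(144 + 3969) - 234) = sqrt(sqrt(4113) - 234) = sqrt(3*sqrt(457) - 234) = sqrt(-234 + 3*sqrt(457))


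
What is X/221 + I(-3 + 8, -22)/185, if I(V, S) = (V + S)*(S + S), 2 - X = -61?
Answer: 176963/40885 ≈ 4.3283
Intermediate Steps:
X = 63 (X = 2 - 1*(-61) = 2 + 61 = 63)
I(V, S) = 2*S*(S + V) (I(V, S) = (S + V)*(2*S) = 2*S*(S + V))
X/221 + I(-3 + 8, -22)/185 = 63/221 + (2*(-22)*(-22 + (-3 + 8)))/185 = 63*(1/221) + (2*(-22)*(-22 + 5))*(1/185) = 63/221 + (2*(-22)*(-17))*(1/185) = 63/221 + 748*(1/185) = 63/221 + 748/185 = 176963/40885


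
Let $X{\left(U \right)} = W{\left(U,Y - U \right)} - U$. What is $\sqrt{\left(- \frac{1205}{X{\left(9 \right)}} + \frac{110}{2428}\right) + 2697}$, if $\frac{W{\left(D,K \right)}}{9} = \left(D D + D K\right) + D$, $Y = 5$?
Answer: $\frac{\sqrt{100395185946002}}{193026} \approx 51.909$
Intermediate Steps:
$W{\left(D,K \right)} = 9 D + 9 D^{2} + 9 D K$ ($W{\left(D,K \right)} = 9 \left(\left(D D + D K\right) + D\right) = 9 \left(\left(D^{2} + D K\right) + D\right) = 9 \left(D + D^{2} + D K\right) = 9 D + 9 D^{2} + 9 D K$)
$X{\left(U \right)} = 53 U$ ($X{\left(U \right)} = 9 U \left(1 + U - \left(-5 + U\right)\right) - U = 9 U 6 - U = 54 U - U = 53 U$)
$\sqrt{\left(- \frac{1205}{X{\left(9 \right)}} + \frac{110}{2428}\right) + 2697} = \sqrt{\left(- \frac{1205}{53 \cdot 9} + \frac{110}{2428}\right) + 2697} = \sqrt{\left(- \frac{1205}{477} + 110 \cdot \frac{1}{2428}\right) + 2697} = \sqrt{\left(\left(-1205\right) \frac{1}{477} + \frac{55}{1214}\right) + 2697} = \sqrt{\left(- \frac{1205}{477} + \frac{55}{1214}\right) + 2697} = \sqrt{- \frac{1436635}{579078} + 2697} = \sqrt{\frac{1560336731}{579078}} = \frac{\sqrt{100395185946002}}{193026}$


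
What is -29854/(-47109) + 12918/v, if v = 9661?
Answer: 896973556/455120049 ≈ 1.9708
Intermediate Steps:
-29854/(-47109) + 12918/v = -29854/(-47109) + 12918/9661 = -29854*(-1/47109) + 12918*(1/9661) = 29854/47109 + 12918/9661 = 896973556/455120049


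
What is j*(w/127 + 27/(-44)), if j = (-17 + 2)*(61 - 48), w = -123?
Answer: 1723995/5588 ≈ 308.52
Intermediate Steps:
j = -195 (j = -15*13 = -195)
j*(w/127 + 27/(-44)) = -195*(-123/127 + 27/(-44)) = -195*(-123*1/127 + 27*(-1/44)) = -195*(-123/127 - 27/44) = -195*(-8841/5588) = 1723995/5588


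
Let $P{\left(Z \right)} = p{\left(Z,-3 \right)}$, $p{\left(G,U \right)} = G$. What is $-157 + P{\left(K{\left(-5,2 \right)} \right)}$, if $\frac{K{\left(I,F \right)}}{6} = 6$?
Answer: $-121$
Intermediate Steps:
$K{\left(I,F \right)} = 36$ ($K{\left(I,F \right)} = 6 \cdot 6 = 36$)
$P{\left(Z \right)} = Z$
$-157 + P{\left(K{\left(-5,2 \right)} \right)} = -157 + 36 = -121$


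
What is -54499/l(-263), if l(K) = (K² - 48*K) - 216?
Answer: -54499/81577 ≈ -0.66807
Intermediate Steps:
l(K) = -216 + K² - 48*K
-54499/l(-263) = -54499/(-216 + (-263)² - 48*(-263)) = -54499/(-216 + 69169 + 12624) = -54499/81577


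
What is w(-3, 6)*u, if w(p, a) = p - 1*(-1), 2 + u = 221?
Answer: -438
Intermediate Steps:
u = 219 (u = -2 + 221 = 219)
w(p, a) = 1 + p (w(p, a) = p + 1 = 1 + p)
w(-3, 6)*u = (1 - 3)*219 = -2*219 = -438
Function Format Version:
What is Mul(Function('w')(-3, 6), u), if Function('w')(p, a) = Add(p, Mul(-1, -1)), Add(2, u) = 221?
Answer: -438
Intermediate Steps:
u = 219 (u = Add(-2, 221) = 219)
Function('w')(p, a) = Add(1, p) (Function('w')(p, a) = Add(p, 1) = Add(1, p))
Mul(Function('w')(-3, 6), u) = Mul(Add(1, -3), 219) = Mul(-2, 219) = -438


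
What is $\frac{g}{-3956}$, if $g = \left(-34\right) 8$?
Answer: $\frac{68}{989} \approx 0.068756$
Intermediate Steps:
$g = -272$
$\frac{g}{-3956} = - \frac{272}{-3956} = \left(-272\right) \left(- \frac{1}{3956}\right) = \frac{68}{989}$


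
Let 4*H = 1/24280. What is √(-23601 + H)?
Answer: I*√13913223752330/24280 ≈ 153.63*I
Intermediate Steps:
H = 1/97120 (H = (¼)/24280 = (¼)*(1/24280) = 1/97120 ≈ 1.0297e-5)
√(-23601 + H) = √(-23601 + 1/97120) = √(-2292129119/97120) = I*√13913223752330/24280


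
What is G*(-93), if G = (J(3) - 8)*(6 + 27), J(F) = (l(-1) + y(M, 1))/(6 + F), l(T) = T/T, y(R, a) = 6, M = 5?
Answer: 22165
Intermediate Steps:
l(T) = 1
J(F) = 7/(6 + F) (J(F) = (1 + 6)/(6 + F) = 7/(6 + F))
G = -715/3 (G = (7/(6 + 3) - 8)*(6 + 27) = (7/9 - 8)*33 = -65/9*33 = -715/3 ≈ -238.33)
G*(-93) = -715/3*(-93) = 22165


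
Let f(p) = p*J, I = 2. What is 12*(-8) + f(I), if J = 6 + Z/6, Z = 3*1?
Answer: -83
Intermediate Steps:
Z = 3
J = 13/2 (J = 6 + 3/6 = 6 + 3*(⅙) = 6 + ½ = 13/2 ≈ 6.5000)
f(p) = 13*p/2 (f(p) = p*(13/2) = 13*p/2)
12*(-8) + f(I) = 12*(-8) + (13/2)*2 = -96 + 13 = -83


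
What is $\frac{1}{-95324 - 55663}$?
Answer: $- \frac{1}{150987} \approx -6.6231 \cdot 10^{-6}$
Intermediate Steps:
$\frac{1}{-95324 - 55663} = \frac{1}{-150987} = - \frac{1}{150987}$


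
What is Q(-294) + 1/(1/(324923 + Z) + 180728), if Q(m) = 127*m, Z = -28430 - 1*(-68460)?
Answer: -2462710895995377/65957225785 ≈ -37338.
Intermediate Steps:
Z = 40030 (Z = -28430 + 68460 = 40030)
Q(-294) + 1/(1/(324923 + Z) + 180728) = 127*(-294) + 1/(1/(324923 + 40030) + 180728) = -37338 + 1/(1/364953 + 180728) = -37338 + 1/(65957225785/364953) = -37338 + 364953/65957225785 = -2462710895995377/65957225785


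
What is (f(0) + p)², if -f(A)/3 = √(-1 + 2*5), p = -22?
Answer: 961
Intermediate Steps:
f(A) = -9 (f(A) = -3*√(-1 + 2*5) = -3*√(-1 + 10) = -3*√9 = -3*3 = -9)
(f(0) + p)² = (-9 - 22)² = (-31)² = 961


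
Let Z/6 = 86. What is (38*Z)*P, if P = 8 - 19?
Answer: -215688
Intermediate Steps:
Z = 516 (Z = 6*86 = 516)
P = -11
(38*Z)*P = (38*516)*(-11) = 19608*(-11) = -215688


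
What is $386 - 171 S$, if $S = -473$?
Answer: $81269$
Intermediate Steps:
$386 - 171 S = 386 - -80883 = 386 + 80883 = 81269$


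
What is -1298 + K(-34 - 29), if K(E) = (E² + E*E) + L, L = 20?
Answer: 6660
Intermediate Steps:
K(E) = 20 + 2*E² (K(E) = (E² + E*E) + 20 = (E² + E²) + 20 = 2*E² + 20 = 20 + 2*E²)
-1298 + K(-34 - 29) = -1298 + (20 + 2*(-34 - 29)²) = -1298 + (20 + 2*(-63)²) = -1298 + (20 + 2*3969) = -1298 + (20 + 7938) = -1298 + 7958 = 6660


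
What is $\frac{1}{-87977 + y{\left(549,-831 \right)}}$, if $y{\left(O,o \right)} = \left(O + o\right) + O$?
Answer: $- \frac{1}{87710} \approx -1.1401 \cdot 10^{-5}$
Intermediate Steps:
$y{\left(O,o \right)} = o + 2 O$
$\frac{1}{-87977 + y{\left(549,-831 \right)}} = \frac{1}{-87977 + \left(-831 + 2 \cdot 549\right)} = \frac{1}{-87977 + \left(-831 + 1098\right)} = \frac{1}{-87977 + 267} = \frac{1}{-87710} = - \frac{1}{87710}$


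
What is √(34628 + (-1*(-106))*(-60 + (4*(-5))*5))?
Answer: 2*√4417 ≈ 132.92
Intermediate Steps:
√(34628 + (-1*(-106))*(-60 + (4*(-5))*5)) = √(34628 + 106*(-60 - 20*5)) = √(34628 + 106*(-60 - 100)) = √(34628 + 106*(-160)) = √(34628 - 16960) = √17668 = 2*√4417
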